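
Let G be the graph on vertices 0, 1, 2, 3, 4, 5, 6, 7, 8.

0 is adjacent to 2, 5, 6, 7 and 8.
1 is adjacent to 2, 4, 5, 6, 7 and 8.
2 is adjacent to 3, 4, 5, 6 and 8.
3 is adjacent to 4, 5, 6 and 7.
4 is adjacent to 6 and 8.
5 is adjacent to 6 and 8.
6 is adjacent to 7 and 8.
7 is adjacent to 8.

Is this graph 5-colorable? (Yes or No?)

Yes

The chromatic number is 5. 1, 2, 4, 6, 8 are mutually adjacent (a clique of size 5), so at least 5 colors are needed.
5 colors suffice: color a → {6}; color b → {3, 8}; color c → {2, 7}; color d → {4, 5}; color e → {0, 1}.
That is already a proper 5-coloring.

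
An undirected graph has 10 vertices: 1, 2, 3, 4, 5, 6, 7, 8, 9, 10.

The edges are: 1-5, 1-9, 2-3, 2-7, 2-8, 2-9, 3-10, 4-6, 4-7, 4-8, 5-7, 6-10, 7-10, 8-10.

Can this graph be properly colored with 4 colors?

Yes

The chromatic number is 3. The cycle 1-5-7-2-9-1 has odd length 5, so it cannot be 2-colored; at least 3 colors are needed.
3 colors suffice: color red → {2, 4, 5, 10}; color blue → {3, 6, 7, 8, 9}; color green → {1}.
Since 4 ≥ 3, a proper 4-coloring certainly exists.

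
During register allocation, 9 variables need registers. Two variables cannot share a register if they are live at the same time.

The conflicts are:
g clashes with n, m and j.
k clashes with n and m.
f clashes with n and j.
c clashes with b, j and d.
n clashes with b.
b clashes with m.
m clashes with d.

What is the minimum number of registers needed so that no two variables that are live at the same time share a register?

The cycle c-b-n-g-j-c has odd length 5, so it cannot be 2-colored; at least 3 registers are needed.
3 registers suffice: register 1 → {c, n, m}; register 2 → {g, k, f, b, d}; register 3 → {j}. Every pair that conflicts lands in different registers.

3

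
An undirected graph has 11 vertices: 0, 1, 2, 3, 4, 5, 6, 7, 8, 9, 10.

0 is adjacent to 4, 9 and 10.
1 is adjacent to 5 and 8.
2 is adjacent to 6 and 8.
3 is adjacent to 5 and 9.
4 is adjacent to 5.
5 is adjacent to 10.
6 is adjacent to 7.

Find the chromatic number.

The cycle 0-4-5-3-9-0 has odd length 5, so it cannot be 2-colored; at least 3 colors are needed.
3 colors suffice: color a → {0, 5, 6, 8}; color b → {1, 2, 4, 7, 9, 10}; color c → {3}. Every edge joins two different colors.

3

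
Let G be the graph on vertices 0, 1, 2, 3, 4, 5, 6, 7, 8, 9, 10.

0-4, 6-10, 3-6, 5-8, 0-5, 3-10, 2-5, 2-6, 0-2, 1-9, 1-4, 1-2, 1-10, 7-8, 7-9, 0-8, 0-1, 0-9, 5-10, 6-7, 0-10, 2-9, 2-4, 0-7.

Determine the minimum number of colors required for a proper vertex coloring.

4

0, 1, 2, 4 are mutually adjacent (a clique of size 4), so at least 4 colors are needed.
4 colors suffice: color a → {0, 6}; color b → {2, 7, 10}; color c → {1, 3, 5}; color d → {4, 8, 9}. Each edge has distinct colors on its endpoints.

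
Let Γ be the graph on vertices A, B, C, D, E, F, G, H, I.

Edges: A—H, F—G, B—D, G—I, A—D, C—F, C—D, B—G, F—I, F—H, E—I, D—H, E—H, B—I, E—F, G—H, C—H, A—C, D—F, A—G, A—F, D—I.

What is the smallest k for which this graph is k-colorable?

5

A, C, D, F, H are mutually adjacent (a clique of size 5), so at least 5 colors are needed.
5 colors suffice: color 1 → {B, F}; color 2 → {D, E, G}; color 3 → {H, I}; color 4 → {A}; color 5 → {C}. Every edge joins two different colors.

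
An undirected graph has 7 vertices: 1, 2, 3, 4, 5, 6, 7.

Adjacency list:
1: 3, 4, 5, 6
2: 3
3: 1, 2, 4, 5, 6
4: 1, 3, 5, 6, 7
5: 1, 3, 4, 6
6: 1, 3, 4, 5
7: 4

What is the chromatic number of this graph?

1, 3, 4, 5, 6 are mutually adjacent (a clique of size 5), so at least 5 colors are needed.
5 colors suffice: color a → {3, 7}; color b → {2, 4}; color c → {1}; color d → {5}; color e → {6}. No two adjacent vertices share a color.

5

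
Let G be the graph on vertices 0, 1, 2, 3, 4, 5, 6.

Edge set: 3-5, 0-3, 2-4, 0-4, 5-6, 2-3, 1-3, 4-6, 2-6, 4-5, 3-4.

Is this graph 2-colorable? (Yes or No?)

3, 4, 5 are mutually adjacent, so at least 3 colors are needed.
So 2 colors are not enough.

No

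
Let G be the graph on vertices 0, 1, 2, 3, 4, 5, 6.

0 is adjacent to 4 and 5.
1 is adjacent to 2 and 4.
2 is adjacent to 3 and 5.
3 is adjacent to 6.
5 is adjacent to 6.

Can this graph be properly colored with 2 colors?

No

The cycle 4-0-5-2-1-4 has odd length 5, so it cannot be 2-colored; at least 3 colors are needed.
So 2 colors are not enough.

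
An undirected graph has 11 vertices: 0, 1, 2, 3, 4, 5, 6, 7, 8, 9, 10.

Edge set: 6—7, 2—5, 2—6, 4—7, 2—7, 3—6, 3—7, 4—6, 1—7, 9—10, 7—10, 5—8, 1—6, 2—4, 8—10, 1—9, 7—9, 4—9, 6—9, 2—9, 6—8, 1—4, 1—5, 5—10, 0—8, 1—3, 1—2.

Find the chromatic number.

1, 2, 4, 6, 7, 9 form a clique, so at least 6 colors are needed.
6 colors suffice: color a → {1, 8}; color b → {0, 6, 10}; color c → {5, 7}; color d → {3, 9}; color e → {2}; color f → {4}. No two adjacent vertices share a color.

6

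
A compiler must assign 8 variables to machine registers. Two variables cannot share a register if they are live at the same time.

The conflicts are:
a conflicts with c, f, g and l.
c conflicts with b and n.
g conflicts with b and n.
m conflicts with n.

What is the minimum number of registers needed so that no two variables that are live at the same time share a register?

2

c and b conflict, so at least 2 registers are needed.
2 registers suffice: register 1 → {a, b, n}; register 2 → {c, f, g, m, l}. Every pair that conflicts lands in different registers.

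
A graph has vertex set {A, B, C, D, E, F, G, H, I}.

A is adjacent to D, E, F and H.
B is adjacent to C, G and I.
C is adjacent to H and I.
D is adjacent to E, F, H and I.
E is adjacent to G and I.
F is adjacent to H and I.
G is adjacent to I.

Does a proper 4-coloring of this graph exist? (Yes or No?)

Yes

The chromatic number is 4. A, D, F, H are mutually adjacent (a clique of size 4), so at least 4 colors are needed.
One proper 4-coloring: A=1, B=2, C=3, D=2, E=3, F=3, G=4, H=4, I=1.
That is already a proper 4-coloring.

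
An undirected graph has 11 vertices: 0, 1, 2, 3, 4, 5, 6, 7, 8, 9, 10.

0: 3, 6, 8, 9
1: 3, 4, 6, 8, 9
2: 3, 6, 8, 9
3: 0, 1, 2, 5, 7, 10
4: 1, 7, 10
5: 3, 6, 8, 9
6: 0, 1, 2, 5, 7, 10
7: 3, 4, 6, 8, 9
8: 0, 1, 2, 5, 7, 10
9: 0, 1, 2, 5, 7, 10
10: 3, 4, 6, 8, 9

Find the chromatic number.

6 and 10 are adjacent, so at least 2 colors are needed.
2 colors suffice: color red → {3, 4, 6, 8, 9}; color blue → {0, 1, 2, 5, 7, 10}. Each edge has distinct colors on its endpoints.

2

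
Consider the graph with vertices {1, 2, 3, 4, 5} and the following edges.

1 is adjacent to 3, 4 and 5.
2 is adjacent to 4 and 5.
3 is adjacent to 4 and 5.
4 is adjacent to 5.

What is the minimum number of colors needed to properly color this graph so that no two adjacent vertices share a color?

4

1, 3, 4, 5 are mutually adjacent (a clique of size 4), so at least 4 colors are needed.
4 colors suffice: color red → {4}; color blue → {5}; color green → {2, 3}; color yellow → {1}. Each edge has distinct colors on its endpoints.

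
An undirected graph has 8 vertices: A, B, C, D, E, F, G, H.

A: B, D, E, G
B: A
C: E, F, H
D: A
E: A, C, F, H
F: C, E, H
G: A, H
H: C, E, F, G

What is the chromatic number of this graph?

4

C, E, F, H form a clique, so at least 4 colors are needed.
4 colors suffice: A=red, B=blue, C=yellow, D=blue, E=blue, F=green, G=blue, H=red. Every edge joins two different colors.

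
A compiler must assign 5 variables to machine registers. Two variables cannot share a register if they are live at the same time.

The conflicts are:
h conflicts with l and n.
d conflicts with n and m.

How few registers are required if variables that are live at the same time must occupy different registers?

d and n conflict, so at least 2 registers are needed.
2 registers suffice: h=1, l=2, d=1, n=2, m=2. No two conflicting variables share a register.

2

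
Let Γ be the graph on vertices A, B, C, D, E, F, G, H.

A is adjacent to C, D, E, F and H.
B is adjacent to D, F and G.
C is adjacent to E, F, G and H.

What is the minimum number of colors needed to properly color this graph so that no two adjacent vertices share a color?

3

A, C, H form a triangle, so at least 3 colors are needed.
3 colors suffice: color red → {B, C}; color blue → {A, G}; color green → {D, E, F, H}. Every edge joins two different colors.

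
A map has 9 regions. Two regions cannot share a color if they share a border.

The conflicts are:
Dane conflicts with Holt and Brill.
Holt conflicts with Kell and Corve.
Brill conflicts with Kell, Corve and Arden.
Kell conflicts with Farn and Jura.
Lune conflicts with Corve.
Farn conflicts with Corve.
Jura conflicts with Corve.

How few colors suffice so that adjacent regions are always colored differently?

2

Lune and Corve conflict, so at least 2 colors are needed.
2 colors suffice: color 1 → {Dane, Kell, Corve, Arden}; color 2 → {Holt, Brill, Lune, Farn, Jura}. No two conflicting regions share a color.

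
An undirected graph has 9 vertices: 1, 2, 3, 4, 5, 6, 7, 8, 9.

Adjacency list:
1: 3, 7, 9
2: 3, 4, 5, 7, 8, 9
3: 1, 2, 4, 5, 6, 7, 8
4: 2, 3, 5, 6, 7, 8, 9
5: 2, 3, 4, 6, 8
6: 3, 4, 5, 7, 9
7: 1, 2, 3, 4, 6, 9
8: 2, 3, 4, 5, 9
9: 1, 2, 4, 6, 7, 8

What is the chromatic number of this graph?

2, 3, 4, 5, 8 form a clique, so at least 5 colors are needed.
One proper 5-coloring: 1=a, 2=d, 3=b, 4=a, 5=e, 6=d, 7=c, 8=c, 9=b. Each edge has distinct colors on its endpoints.

5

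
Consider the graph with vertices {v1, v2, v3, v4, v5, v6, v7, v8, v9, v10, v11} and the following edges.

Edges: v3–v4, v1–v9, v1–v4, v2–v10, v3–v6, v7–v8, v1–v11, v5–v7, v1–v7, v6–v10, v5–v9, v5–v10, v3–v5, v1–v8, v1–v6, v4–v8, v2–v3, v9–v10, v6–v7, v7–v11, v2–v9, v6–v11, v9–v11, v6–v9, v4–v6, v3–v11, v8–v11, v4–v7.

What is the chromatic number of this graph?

4

v1, v6, v9, v11 are pairwise adjacent (a clique of size 4), so at least 4 colors are needed.
4 colors suffice: v1=3, v2=1, v3=2, v4=4, v5=1, v6=1, v7=2, v8=1, v9=2, v10=3, v11=4. Each edge has distinct colors on its endpoints.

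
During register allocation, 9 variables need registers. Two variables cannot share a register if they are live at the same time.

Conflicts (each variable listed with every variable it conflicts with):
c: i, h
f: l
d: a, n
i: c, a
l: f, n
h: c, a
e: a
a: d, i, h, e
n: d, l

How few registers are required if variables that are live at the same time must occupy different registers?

2

l and n conflict, so at least 2 registers are needed.
2 registers suffice: register 1 → {c, f, a, n}; register 2 → {d, i, l, h, e}. No two conflicting variables share a register.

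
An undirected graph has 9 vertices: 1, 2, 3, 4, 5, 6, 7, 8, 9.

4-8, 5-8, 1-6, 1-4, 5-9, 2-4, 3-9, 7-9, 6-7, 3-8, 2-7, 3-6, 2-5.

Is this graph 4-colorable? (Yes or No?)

Yes

The chromatic number is 3. The cycle 4-8-3-6-1-4 has odd length 5, so it cannot be 2-colored; at least 3 colors are needed.
A valid assignment using 3 colors: 1=c, 2=b, 3=a, 4=a, 5=a, 6=b, 7=a, 8=b, 9=b.
Since 4 ≥ 3, a proper 4-coloring certainly exists.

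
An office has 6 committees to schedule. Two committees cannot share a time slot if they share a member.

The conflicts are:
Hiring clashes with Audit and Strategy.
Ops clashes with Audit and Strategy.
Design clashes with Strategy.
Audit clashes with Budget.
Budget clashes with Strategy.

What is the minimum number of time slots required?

Ops and Strategy conflict, so at least 2 time slots are needed.
2 time slots suffice: time slot 1 → {Audit, Strategy}; time slot 2 → {Hiring, Ops, Design, Budget}. No two conflicting committees share a time slot.

2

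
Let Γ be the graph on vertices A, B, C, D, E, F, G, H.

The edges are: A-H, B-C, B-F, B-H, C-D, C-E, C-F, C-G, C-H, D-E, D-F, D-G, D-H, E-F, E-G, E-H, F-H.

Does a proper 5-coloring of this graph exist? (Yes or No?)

The chromatic number is 5. C, D, E, F, H form a clique, so at least 5 colors are needed.
A valid assignment using 5 colors: A=blue, B=green, C=blue, D=green, E=purple, F=yellow, G=red, H=red.
That is already a proper 5-coloring.

Yes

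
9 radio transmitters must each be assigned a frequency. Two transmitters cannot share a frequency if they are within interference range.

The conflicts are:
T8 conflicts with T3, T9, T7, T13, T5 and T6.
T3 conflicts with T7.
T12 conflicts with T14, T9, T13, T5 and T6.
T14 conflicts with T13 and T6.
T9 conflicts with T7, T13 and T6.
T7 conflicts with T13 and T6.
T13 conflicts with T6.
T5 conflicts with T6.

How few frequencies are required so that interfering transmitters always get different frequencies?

5

T8, T9, T7, T13, T6 are mutually in conflict, so at least 5 frequencies are needed.
5 frequencies suffice: frequency 1 → {T3, T6}; frequency 2 → {T8, T12}; frequency 3 → {T13, T5}; frequency 4 → {T14, T9}; frequency 5 → {T7}. Each listed conflict is separated.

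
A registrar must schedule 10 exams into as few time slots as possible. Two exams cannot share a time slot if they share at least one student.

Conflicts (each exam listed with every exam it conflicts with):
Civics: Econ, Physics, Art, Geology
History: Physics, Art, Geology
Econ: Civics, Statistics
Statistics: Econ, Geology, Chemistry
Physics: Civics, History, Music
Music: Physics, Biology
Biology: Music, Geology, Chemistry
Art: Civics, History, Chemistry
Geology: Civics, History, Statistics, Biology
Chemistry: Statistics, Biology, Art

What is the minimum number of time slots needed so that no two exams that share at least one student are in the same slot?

The cycle Geology-History-Art-Chemistry-Biology-Geology has odd length 5, so it cannot be 2-colored; at least 3 time slots are needed.
3 time slots suffice: time slot 1 → {Civics, History, Music, Chemistry}; time slot 2 → {Econ, Physics, Art, Geology}; time slot 3 → {Statistics, Biology}. Every pair that conflicts lands in different time slots.

3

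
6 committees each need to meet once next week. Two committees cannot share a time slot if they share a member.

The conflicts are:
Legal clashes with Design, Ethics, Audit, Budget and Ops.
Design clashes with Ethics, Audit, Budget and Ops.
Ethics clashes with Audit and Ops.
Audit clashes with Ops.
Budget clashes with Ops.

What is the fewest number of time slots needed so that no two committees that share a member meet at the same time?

5

Legal, Design, Ethics, Audit, Ops are mutually in conflict, so at least 5 time slots are needed.
5 time slots suffice: time slot 1 → {Ops}; time slot 2 → {Legal}; time slot 3 → {Design}; time slot 4 → {Ethics, Budget}; time slot 5 → {Audit}. No two conflicting committees share a time slot.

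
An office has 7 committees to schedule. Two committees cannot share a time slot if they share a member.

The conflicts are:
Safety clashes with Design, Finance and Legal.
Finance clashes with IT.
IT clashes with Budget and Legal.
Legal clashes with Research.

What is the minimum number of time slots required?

Legal and Research conflict, so at least 2 time slots are needed.
2 time slots suffice: time slot 1 → {Safety, IT, Research}; time slot 2 → {Design, Finance, Budget, Legal}. No two conflicting committees share a time slot.

2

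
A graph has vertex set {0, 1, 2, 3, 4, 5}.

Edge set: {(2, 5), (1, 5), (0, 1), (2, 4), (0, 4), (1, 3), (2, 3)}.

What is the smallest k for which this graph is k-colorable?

The cycle 0-1-5-2-4-0 has odd length 5, so it cannot be 2-colored; at least 3 colors are needed.
3 colors suffice: color a → {1, 2}; color b → {0, 3, 5}; color c → {4}. Each edge has distinct colors on its endpoints.

3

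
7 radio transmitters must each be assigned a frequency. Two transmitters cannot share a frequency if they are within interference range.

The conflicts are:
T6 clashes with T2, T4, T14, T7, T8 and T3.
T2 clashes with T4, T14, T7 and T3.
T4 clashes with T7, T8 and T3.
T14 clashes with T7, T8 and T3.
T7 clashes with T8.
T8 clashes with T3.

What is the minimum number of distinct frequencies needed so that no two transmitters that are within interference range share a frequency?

T6, T2, T14, T3 pairwise conflict, so at least 4 frequencies are needed.
4 frequencies suffice: T6=1, T2=4, T4=2, T14=2, T7=3, T8=4, T3=3. Each listed conflict is separated.

4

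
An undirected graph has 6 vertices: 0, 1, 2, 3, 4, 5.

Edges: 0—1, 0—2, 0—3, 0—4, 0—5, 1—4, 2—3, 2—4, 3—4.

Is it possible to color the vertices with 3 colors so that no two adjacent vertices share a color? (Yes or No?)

0, 2, 3, 4 are pairwise adjacent (a clique of size 4), so at least 4 colors are needed.
So 3 colors are not enough.

No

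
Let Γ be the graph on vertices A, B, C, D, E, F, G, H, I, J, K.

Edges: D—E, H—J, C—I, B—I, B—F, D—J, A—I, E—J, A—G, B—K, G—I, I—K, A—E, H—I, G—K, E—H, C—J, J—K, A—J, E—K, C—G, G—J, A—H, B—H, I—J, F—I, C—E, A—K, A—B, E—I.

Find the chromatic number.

A, G, I, J, K are mutually adjacent (a clique of size 5), so at least 5 colors are needed.
5 colors suffice: color red → {D, I}; color blue → {B, J}; color green → {A, C, F}; color yellow → {E, G}; color purple → {H, K}. No two adjacent vertices share a color.

5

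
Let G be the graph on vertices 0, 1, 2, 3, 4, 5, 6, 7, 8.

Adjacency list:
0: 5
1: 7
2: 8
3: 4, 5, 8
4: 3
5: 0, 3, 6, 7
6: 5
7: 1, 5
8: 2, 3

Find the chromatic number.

2

3 and 8 are adjacent, so at least 2 colors are needed.
One proper 2-coloring: 0=b, 1=a, 2=b, 3=b, 4=a, 5=a, 6=b, 7=b, 8=a. No two adjacent vertices share a color.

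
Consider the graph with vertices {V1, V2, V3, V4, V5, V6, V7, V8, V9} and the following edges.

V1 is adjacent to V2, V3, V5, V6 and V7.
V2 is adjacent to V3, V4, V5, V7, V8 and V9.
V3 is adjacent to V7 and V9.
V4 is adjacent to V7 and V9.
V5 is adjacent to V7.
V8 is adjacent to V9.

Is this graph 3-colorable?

V1, V2, V3, V7 form a clique, so at least 4 colors are needed.
So 3 colors are not enough.

No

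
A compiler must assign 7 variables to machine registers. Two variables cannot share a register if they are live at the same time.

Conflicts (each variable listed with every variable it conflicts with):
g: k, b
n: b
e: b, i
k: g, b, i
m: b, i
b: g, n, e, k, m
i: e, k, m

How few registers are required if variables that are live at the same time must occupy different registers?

g, k, b pairwise conflict, so at least 3 registers are needed.
Using 3 registers: g=3, n=2, e=2, k=2, m=2, b=1, i=1. Each listed conflict is separated.

3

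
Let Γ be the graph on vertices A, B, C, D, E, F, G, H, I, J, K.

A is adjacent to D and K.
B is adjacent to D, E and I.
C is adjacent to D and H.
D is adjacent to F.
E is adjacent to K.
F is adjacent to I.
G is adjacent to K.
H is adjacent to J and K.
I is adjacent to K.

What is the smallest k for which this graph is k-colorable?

The cycle I-K-A-D-F-I has odd length 5, so it cannot be 2-colored; at least 3 colors are needed.
3 colors suffice: color red → {D, J, K}; color blue → {A, B, F, G, H}; color green → {C, E, I}. No two adjacent vertices share a color.

3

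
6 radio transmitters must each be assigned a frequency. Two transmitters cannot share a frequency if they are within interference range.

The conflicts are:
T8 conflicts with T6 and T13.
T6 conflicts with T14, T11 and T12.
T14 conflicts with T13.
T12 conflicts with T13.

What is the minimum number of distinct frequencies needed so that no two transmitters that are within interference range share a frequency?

2

T12 and T13 conflict, so at least 2 frequencies are needed.
2 frequencies suffice: frequency 1 → {T6, T13}; frequency 2 → {T8, T14, T11, T12}. Each listed conflict is separated.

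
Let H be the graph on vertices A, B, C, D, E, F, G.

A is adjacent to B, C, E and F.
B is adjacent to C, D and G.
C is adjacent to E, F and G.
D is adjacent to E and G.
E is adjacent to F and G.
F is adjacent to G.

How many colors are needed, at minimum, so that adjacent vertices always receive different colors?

4

C, E, F, G form a clique, so at least 4 colors are needed.
4 colors suffice: A=red, B=green, C=blue, D=blue, E=green, F=yellow, G=red. Every edge joins two different colors.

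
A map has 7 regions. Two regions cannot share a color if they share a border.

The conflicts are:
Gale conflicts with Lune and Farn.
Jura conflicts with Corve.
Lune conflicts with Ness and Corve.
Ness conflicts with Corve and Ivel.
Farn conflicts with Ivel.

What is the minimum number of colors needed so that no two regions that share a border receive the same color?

3

Lune, Ness, Corve all conflict with each other, so at least 3 colors are needed.
A valid assignment using 3 colors: Gale=2, Jura=1, Lune=1, Ness=2, Farn=1, Corve=3, Ivel=3. No two conflicting regions share a color.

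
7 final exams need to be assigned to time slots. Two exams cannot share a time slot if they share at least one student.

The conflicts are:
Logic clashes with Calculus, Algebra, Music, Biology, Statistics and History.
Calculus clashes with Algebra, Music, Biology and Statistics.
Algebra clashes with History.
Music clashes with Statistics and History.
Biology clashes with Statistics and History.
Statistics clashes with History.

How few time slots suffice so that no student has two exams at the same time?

4

Logic, Music, Statistics, History pairwise conflict, so at least 4 time slots are needed.
4 time slots suffice: time slot 1 → {Logic}; time slot 2 → {Algebra, Statistics}; time slot 3 → {Calculus, History}; time slot 4 → {Music, Biology}. No two conflicting exams share a time slot.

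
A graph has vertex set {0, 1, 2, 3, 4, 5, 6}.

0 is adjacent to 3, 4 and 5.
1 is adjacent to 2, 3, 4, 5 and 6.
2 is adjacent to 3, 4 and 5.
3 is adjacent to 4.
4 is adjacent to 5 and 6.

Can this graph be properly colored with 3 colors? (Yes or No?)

1, 2, 4, 5 are mutually adjacent (a clique of size 4), so at least 4 colors are needed.
So 3 colors are not enough.

No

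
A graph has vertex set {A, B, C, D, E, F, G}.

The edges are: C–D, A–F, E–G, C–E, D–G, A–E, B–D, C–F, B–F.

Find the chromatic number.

2

E and G are adjacent, so at least 2 colors are needed.
One proper 2-coloring: A=2, B=2, C=2, D=1, E=1, F=1, G=2. No two adjacent vertices share a color.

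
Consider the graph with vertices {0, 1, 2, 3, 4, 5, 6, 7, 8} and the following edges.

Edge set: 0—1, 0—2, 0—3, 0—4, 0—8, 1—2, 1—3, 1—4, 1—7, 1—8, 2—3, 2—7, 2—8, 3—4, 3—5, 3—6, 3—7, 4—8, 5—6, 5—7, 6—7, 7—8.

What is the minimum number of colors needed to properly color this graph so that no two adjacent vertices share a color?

4

0, 1, 4, 8 are mutually adjacent (a clique of size 4), so at least 4 colors are needed.
4 colors suffice: color red → {3, 8}; color blue → {1, 5}; color green → {0, 7}; color yellow → {2, 4, 6}. No two adjacent vertices share a color.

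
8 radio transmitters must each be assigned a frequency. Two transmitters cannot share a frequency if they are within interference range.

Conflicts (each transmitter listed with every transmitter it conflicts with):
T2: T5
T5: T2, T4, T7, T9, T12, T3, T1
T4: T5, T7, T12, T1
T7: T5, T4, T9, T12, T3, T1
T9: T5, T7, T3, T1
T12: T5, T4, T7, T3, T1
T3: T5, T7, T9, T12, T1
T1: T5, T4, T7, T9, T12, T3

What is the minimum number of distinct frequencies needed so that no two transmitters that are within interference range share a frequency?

T5, T4, T7, T12, T1 are mutually in conflict, so at least 5 frequencies are needed.
A valid assignment using 5 frequencies: T2=2, T5=1, T4=4, T7=3, T9=5, T12=5, T3=4, T1=2. Each listed conflict is separated.

5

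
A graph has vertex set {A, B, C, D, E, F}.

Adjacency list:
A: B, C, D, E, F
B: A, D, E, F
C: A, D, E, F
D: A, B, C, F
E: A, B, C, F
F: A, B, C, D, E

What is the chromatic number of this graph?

A, B, E, F are pairwise adjacent (a clique of size 4), so at least 4 colors are needed.
One proper 4-coloring: A=2, B=3, C=3, D=4, E=4, F=1. No two adjacent vertices share a color.

4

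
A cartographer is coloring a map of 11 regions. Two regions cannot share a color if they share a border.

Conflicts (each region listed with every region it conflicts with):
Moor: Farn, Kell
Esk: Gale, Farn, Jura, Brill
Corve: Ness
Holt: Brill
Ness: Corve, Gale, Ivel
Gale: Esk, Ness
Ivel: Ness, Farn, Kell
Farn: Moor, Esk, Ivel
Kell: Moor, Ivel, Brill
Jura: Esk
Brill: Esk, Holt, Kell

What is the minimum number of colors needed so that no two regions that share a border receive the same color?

The cycle Esk-Gale-Ness-Ivel-Farn-Esk has odd length 5, so it cannot be 2-colored; at least 3 colors are needed.
3 colors suffice: Moor=3, Esk=1, Corve=2, Holt=1, Ness=1, Gale=2, Ivel=3, Farn=2, Kell=1, Jura=2, Brill=2. Each listed conflict is separated.

3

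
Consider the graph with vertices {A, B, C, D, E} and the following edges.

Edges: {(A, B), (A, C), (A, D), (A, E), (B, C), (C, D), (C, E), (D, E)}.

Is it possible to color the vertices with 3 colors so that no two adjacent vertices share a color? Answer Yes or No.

A, C, D, E are pairwise adjacent (a clique of size 4), so at least 4 colors are needed.
So 3 colors are not enough.

No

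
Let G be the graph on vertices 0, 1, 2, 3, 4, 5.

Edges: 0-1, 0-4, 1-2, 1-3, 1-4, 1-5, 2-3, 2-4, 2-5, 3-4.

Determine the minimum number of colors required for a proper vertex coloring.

4

1, 2, 3, 4 form a clique, so at least 4 colors are needed.
One proper 4-coloring: 0=blue, 1=red, 2=blue, 3=yellow, 4=green, 5=green. Every edge joins two different colors.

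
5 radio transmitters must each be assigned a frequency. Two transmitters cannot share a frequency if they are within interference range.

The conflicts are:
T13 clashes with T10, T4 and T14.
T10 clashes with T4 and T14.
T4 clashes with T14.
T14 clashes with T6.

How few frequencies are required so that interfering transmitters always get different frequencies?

T13, T10, T4, T14 pairwise conflict, so at least 4 frequencies are needed.
Using 4 frequencies: T13=2, T10=3, T4=4, T14=1, T6=2. Every pair that conflicts lands in different frequencies.

4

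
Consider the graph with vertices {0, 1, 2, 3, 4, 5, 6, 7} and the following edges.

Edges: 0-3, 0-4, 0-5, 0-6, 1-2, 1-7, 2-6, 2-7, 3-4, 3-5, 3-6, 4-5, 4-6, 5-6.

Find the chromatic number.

5

0, 3, 4, 5, 6 are mutually adjacent (a clique of size 5), so at least 5 colors are needed.
5 colors suffice: color a → {6, 7}; color b → {0, 2}; color c → {1, 4}; color d → {3}; color e → {5}. Each edge has distinct colors on its endpoints.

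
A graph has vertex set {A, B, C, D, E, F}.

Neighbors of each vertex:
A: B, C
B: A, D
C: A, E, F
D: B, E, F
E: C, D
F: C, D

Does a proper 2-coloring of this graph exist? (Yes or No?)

The cycle B-D-F-C-A-B has odd length 5, so it cannot be 2-colored; at least 3 colors are needed.
So 2 colors are not enough.

No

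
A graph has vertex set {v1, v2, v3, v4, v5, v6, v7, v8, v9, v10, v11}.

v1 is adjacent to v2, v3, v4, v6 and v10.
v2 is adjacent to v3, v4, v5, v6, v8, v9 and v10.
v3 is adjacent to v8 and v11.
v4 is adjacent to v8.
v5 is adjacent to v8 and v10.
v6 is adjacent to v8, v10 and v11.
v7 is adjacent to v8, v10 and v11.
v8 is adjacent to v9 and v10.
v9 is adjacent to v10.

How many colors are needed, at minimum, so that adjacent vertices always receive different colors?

4

v2, v8, v9, v10 are pairwise adjacent (a clique of size 4), so at least 4 colors are needed.
4 colors suffice: v1=blue, v2=red, v3=green, v4=green, v5=yellow, v6=yellow, v7=yellow, v8=blue, v9=yellow, v10=green, v11=red. No two adjacent vertices share a color.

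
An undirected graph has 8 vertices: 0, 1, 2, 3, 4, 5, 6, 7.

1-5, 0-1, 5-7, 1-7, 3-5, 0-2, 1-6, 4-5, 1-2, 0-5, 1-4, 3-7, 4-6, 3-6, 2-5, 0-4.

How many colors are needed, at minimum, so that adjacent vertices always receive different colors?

0, 1, 4, 5 form a clique, so at least 4 colors are needed.
4 colors suffice: 0=d, 1=b, 2=c, 3=b, 4=c, 5=a, 6=a, 7=c. Every edge joins two different colors.

4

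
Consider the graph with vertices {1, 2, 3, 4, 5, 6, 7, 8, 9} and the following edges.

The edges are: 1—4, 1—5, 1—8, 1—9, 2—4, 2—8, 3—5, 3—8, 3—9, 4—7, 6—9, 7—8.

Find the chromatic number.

2

1 and 4 are adjacent, so at least 2 colors are needed.
2 colors suffice: color a → {1, 2, 3, 6, 7}; color b → {4, 5, 8, 9}. Each edge has distinct colors on its endpoints.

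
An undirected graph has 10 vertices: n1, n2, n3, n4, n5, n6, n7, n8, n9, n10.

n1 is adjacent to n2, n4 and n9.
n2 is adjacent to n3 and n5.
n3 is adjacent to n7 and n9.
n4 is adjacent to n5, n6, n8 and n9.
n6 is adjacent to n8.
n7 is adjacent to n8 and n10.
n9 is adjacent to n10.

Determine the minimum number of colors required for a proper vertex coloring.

n4, n6, n8 are pairwise adjacent, so at least 3 colors are needed.
3 colors suffice: color 1 → {n2, n4, n7}; color 2 → {n5, n8, n9}; color 3 → {n1, n3, n6, n10}. Every edge joins two different colors.

3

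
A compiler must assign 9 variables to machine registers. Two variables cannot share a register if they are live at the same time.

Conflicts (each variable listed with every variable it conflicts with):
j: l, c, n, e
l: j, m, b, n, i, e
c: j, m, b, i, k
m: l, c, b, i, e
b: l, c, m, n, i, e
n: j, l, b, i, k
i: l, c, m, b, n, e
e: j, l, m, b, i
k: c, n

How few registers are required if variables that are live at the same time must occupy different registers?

5

l, m, b, i, e pairwise conflict, so at least 5 registers are needed.
A valid assignment using 5 registers: j=1, l=3, c=3, m=4, b=2, n=4, i=1, e=5, k=1. No two conflicting variables share a register.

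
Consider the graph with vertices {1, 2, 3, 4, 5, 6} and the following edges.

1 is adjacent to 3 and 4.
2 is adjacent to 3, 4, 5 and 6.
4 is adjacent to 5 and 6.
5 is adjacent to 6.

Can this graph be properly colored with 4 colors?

Yes

The chromatic number is 4. 2, 4, 5, 6 form a clique, so at least 4 colors are needed.
A valid assignment using 4 colors: 1=blue, 2=blue, 3=red, 4=red, 5=yellow, 6=green.
That is already a proper 4-coloring.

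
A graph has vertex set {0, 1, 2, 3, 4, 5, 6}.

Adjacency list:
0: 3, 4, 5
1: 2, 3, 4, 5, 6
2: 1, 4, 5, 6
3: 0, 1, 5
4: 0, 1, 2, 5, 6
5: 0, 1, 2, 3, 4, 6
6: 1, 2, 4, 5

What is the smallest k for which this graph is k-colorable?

5

1, 2, 4, 5, 6 form a clique, so at least 5 colors are needed.
5 colors suffice: color a → {5}; color b → {0, 1}; color c → {3, 4}; color d → {2}; color e → {6}. No two adjacent vertices share a color.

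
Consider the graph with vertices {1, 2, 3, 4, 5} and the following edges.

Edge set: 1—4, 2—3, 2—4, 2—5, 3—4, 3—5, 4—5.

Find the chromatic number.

2, 3, 4, 5 form a clique, so at least 4 colors are needed.
A valid assignment using 4 colors: 1=blue, 2=blue, 3=green, 4=red, 5=yellow. Every edge joins two different colors.

4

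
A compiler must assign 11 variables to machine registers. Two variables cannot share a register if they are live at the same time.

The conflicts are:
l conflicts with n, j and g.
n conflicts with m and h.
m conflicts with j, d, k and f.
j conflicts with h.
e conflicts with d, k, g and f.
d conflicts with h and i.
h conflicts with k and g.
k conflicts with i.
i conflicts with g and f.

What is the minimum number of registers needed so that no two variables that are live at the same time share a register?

2

j and h conflict, so at least 2 registers are needed.
2 registers suffice: l=1, n=2, m=1, j=2, e=1, d=2, h=1, k=2, i=1, g=2, f=2. No two conflicting variables share a register.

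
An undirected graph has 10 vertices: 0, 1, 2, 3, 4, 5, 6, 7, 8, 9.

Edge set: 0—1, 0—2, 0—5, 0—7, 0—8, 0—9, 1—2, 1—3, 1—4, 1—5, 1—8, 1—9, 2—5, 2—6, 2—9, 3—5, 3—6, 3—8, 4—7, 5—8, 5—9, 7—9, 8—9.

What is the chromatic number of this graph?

0, 1, 5, 8, 9 form a clique, so at least 5 colors are needed.
5 colors suffice: 0=c, 1=a, 2=e, 3=b, 4=b, 5=d, 6=a, 7=a, 8=e, 9=b. Each edge has distinct colors on its endpoints.

5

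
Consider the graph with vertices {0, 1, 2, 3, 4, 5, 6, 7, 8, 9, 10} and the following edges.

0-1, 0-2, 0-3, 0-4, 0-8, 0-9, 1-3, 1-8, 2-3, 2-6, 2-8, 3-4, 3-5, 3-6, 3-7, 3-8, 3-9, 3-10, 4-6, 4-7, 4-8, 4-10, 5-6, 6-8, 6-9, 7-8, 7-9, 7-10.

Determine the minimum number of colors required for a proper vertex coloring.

4

3, 4, 7, 8 form a clique, so at least 4 colors are needed.
4 colors suffice: color red → {3}; color blue → {5, 8, 9, 10}; color green → {1, 2, 4}; color yellow → {0, 6, 7}. Every edge joins two different colors.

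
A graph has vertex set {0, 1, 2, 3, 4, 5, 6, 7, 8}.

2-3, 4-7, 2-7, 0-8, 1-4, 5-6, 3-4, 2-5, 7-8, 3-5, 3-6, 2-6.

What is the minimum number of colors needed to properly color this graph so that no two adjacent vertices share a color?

4

2, 3, 5, 6 are pairwise adjacent (a clique of size 4), so at least 4 colors are needed.
4 colors suffice: color a → {0, 1, 3, 7}; color b → {2, 4, 8}; color c → {6}; color d → {5}. Every edge joins two different colors.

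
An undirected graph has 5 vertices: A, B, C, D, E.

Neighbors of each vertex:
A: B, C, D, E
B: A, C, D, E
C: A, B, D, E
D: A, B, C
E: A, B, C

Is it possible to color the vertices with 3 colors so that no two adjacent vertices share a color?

A, B, C, D form a clique, so at least 4 colors are needed.
So 3 colors are not enough.

No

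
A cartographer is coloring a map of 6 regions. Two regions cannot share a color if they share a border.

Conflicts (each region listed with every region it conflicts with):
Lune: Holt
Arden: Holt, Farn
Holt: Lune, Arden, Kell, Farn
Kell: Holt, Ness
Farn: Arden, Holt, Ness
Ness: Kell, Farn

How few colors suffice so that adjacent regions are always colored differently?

Arden, Holt, Farn all conflict with each other, so at least 3 colors are needed.
One proper 3-coloring: Lune=2, Arden=3, Holt=1, Kell=2, Farn=2, Ness=1. Every pair that conflicts lands in different colors.

3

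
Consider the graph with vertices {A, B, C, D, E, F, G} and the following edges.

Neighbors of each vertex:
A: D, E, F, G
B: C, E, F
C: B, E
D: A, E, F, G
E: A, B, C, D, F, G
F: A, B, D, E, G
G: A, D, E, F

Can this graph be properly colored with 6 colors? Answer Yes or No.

Yes

The chromatic number is 5. A, D, E, F, G are mutually adjacent (a clique of size 5), so at least 5 colors are needed.
A valid assignment using 5 colors: A=3, B=3, C=2, D=5, E=1, F=2, G=4.
Since 6 ≥ 5, a proper 6-coloring certainly exists.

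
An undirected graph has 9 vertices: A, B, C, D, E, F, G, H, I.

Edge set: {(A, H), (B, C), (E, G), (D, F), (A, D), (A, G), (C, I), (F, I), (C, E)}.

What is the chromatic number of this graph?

3

The cycle E-C-I-F-D-A-G-E has odd length 7, so it cannot be 2-colored; at least 3 colors are needed.
One proper 3-coloring: A=1, B=2, C=1, D=2, E=3, F=1, G=2, H=2, I=2. Each edge has distinct colors on its endpoints.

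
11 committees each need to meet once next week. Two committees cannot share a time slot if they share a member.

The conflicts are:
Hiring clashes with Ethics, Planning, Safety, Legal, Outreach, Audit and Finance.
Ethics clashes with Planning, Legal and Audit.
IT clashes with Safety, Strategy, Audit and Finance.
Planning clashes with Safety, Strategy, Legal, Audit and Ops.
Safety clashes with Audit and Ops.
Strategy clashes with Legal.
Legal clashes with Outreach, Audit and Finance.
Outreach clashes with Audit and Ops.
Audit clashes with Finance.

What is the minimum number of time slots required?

5

Hiring, Ethics, Planning, Legal, Audit all conflict with each other, so at least 5 time slots are needed.
5 time slots suffice: time slot 1 → {Strategy, Audit, Ops}; time slot 2 → {Safety, Legal}; time slot 3 → {Hiring, IT}; time slot 4 → {Planning, Outreach, Finance}; time slot 5 → {Ethics}. No two conflicting committees share a time slot.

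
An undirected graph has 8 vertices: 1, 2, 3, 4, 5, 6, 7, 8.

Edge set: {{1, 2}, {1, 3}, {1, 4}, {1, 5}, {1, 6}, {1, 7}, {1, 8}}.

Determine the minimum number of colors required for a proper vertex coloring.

2

1 and 2 are adjacent, so at least 2 colors are needed.
A valid assignment using 2 colors: 1=a, 2=b, 3=b, 4=b, 5=b, 6=b, 7=b, 8=b. Each edge has distinct colors on its endpoints.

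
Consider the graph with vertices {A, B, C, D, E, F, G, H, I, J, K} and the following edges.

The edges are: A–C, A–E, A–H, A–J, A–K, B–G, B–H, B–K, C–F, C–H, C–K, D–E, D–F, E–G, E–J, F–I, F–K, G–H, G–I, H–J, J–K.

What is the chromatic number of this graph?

A, C, K are pairwise adjacent, so at least 3 colors are needed.
3 colors suffice: color red → {E, H, I, K}; color blue → {A, F, G}; color green → {B, C, D, J}. Each edge has distinct colors on its endpoints.

3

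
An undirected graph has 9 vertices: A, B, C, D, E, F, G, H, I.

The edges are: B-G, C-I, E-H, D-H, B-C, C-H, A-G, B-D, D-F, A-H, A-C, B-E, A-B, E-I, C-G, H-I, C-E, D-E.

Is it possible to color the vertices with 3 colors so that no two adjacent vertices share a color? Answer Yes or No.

C, E, H, I form a clique, so at least 4 colors are needed.
So 3 colors are not enough.

No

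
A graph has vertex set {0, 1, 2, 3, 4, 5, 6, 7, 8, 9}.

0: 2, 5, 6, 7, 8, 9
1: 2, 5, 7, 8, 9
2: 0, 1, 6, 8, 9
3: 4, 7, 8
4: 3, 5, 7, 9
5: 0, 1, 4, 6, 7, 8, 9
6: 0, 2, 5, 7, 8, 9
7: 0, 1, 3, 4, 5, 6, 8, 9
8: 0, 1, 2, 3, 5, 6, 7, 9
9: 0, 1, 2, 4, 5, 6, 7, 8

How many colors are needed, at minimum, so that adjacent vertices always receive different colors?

6

0, 5, 6, 7, 8, 9 form a clique, so at least 6 colors are needed.
6 colors suffice: 0=orange, 1=purple, 2=blue, 3=red, 4=green, 5=yellow, 6=purple, 7=blue, 8=green, 9=red. No two adjacent vertices share a color.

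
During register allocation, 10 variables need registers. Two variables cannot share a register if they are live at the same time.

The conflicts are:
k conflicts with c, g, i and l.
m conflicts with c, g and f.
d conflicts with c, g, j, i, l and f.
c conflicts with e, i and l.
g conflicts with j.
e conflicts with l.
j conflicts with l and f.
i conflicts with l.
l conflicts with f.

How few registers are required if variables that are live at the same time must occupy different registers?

k, c, i, l pairwise conflict, so at least 4 registers are needed.
A valid assignment using 4 registers: k=3, m=3, d=3, c=2, g=1, e=3, j=2, i=4, l=1, f=4. Each listed conflict is separated.

4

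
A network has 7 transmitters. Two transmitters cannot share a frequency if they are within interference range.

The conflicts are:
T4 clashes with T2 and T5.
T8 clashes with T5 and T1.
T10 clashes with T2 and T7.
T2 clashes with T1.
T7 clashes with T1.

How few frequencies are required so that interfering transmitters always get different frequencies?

The cycle T5-T8-T1-T2-T4-T5 has odd length 5, so it cannot be 2-colored; at least 3 frequencies are needed.
A valid assignment using 3 frequencies: T4=3, T8=2, T10=1, T2=2, T7=2, T5=1, T1=1. Every pair that conflicts lands in different frequencies.

3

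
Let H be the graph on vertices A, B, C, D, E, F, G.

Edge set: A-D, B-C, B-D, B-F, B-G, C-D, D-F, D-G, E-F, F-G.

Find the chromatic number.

4

B, D, F, G form a clique, so at least 4 colors are needed.
4 colors suffice: color 1 → {D, E}; color 2 → {A, C, F}; color 3 → {B}; color 4 → {G}. Each edge has distinct colors on its endpoints.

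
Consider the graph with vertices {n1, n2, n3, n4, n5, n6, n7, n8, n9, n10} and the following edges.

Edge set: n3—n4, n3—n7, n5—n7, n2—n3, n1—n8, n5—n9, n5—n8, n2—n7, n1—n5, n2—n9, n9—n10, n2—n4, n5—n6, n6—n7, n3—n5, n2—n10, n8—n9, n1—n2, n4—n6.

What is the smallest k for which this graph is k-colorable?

n5, n8, n9 are mutually adjacent, so at least 3 colors are needed.
One proper 3-coloring: n1=B, n2=R, n3=B, n4=G, n5=R, n6=B, n7=G, n8=G, n9=B, n10=G. Each edge has distinct colors on its endpoints.

3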